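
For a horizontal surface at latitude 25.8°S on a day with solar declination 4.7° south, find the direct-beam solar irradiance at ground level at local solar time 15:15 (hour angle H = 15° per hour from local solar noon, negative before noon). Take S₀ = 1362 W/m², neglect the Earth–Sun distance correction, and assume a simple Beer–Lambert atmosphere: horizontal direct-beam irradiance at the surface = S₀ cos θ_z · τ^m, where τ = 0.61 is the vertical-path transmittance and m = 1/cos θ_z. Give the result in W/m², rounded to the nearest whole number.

389 W/m²

Hour angle H = 15° × (15.25 − 12) = 48.75°.
With φ = -25.8°, δ = -4.7°, H = 48.75°: sin φ sin δ = 0.0357, cos φ cos δ cos H = 0.5916, so cos θ_z = 0.6273.
Air mass m = 1/cos θ_z = 1/0.6273 = 1.594; τ^m = 0.61^1.594 = 0.4548.
Surface direct beam = 1362 × 0.6273 × 0.4548 = 388.57 W/m².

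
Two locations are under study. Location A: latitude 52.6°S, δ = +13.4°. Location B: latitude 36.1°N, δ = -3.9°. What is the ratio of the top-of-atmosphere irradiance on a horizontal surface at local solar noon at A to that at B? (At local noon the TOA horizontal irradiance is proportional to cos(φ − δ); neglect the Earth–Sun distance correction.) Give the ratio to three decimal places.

A: cos θ_z = cos(-52.6° − (13.4°)) = 0.4067.
B: cos θ_z = cos(36.1° − (-3.9°)) = 0.7660.
Ratio A/B = 0.4067 / 0.7660 = 0.5309.

0.531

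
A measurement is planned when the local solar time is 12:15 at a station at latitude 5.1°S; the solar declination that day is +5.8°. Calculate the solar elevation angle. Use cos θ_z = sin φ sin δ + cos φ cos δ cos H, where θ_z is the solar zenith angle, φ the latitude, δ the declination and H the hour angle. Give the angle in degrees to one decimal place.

78.5°

Hour angle H = 15° × (12.25 − 12) = 3.75°.
cos θ_z = sin φ sin δ + cos φ cos δ cos H = (-0.0889)(0.1011) + (0.9960)(0.9949)(0.9979) = 0.9799.
θ_z = arccos(0.9799) = 11.51°, so the elevation is 90° − 11.51° = 78.49°.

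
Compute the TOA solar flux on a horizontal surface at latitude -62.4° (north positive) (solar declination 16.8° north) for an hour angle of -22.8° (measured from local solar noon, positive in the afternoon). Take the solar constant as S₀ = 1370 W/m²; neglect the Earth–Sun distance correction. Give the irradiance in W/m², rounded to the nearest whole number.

cos θ_z = sin(-62.4°) sin(16.8°) + cos(-62.4°) cos(16.8°) cos(-22.80°) = -0.2561 + 0.4089 = 0.1528.
Top-of-atmosphere irradiance = S₀ cos θ_z = 1370 × 0.1528 = 209.34 W/m².

209 W/m²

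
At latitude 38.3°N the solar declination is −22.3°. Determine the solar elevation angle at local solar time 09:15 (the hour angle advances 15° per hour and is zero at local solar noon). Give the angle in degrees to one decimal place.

Hour angle H = 15° × (9.25 − 12) = -41.25°.
cos θ_z = sin(38.3°) sin(-22.3°) + cos(38.3°) cos(-22.3°) cos(-41.25°) = -0.2352 + 0.5459 = 0.3107.
θ_z = arccos(0.3107) = 71.90°, so the elevation is 90° − 71.90° = 18.10°.

18.1°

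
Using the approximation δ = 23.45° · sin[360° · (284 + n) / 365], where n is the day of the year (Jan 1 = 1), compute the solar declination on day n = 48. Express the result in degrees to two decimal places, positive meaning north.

-12.62°

360 × (284 + 48) / 365 = 327.452°; sin(327.452°) = -0.5380.
δ = 23.45 × -0.5380 = -12.616° ≈ -12.62°.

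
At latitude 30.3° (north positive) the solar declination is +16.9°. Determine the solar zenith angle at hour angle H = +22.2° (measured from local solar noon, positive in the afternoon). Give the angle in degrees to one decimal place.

24.3°

With φ = 30.3°, δ = 16.9°, H = 22.20°: sin φ sin δ = 0.1467, cos φ cos δ cos H = 0.7649, so cos θ_z = 0.9116.
θ_z = arccos(0.9116) = 24.27°.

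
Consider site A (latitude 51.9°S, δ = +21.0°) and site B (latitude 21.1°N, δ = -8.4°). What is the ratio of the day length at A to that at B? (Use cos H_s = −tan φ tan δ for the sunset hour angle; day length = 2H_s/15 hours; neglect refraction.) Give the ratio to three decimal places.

0.700

A: H_s = arccos(−tan -51.9° · tan 21.0°) = 60.69°, so 2H_s/15 = 8.0920 h.
B: H_s = arccos(−tan 21.1° · tan -8.4°) = 86.73°, so 2H_s/15 = 11.5640 h.
Ratio A/B = 8.0920 / 11.5640 = 0.6998.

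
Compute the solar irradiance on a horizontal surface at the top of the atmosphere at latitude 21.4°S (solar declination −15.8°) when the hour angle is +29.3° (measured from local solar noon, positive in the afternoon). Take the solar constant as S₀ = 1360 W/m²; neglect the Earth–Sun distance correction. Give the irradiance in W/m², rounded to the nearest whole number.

With φ = -21.4°, δ = -15.8°, H = 29.30°: sin φ sin δ = 0.0993, cos φ cos δ cos H = 0.7813, so cos θ_z = 0.8806.
Top-of-atmosphere irradiance = S₀ cos θ_z = 1360 × 0.8806 = 1197.62 W/m².

1198 W/m²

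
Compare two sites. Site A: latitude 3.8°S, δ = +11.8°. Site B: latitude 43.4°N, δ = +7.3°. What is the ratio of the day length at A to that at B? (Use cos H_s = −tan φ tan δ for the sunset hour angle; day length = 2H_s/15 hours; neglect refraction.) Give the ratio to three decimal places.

A: H_s = arccos(−tan -3.8° · tan 11.8°) = 89.20°, so 2H_s/15 = 11.8933 h.
B: H_s = arccos(−tan 43.4° · tan 7.3°) = 96.96°, so 2H_s/15 = 12.9280 h.
Ratio A/B = 11.8933 / 12.9280 = 0.9200.

0.920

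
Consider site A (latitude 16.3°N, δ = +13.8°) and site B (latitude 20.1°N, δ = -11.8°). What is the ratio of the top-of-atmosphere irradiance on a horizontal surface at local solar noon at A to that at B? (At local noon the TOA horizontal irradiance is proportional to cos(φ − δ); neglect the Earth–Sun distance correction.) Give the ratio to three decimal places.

A: cos θ_z = cos(16.3° − (13.8°)) = 0.9990.
B: cos θ_z = cos(20.1° − (-11.8°)) = 0.8490.
Ratio A/B = 0.9990 / 0.8490 = 1.1767.

1.177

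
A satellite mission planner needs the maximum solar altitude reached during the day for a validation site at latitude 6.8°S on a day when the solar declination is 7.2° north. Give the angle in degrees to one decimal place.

At local solar noon the hour angle is zero, so the elevation is 90° − |φ − δ| = 90° − |-6.8° − (7.2°)| = 90° − 14.0° = 76.0°.

76.0°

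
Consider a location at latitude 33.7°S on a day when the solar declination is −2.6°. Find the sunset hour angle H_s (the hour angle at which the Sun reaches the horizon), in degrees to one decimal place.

91.7°

cos H_s = −tan(-33.7°) · tan(-2.6°) = -0.0303, so H_s = arccos(-0.0303) = 91.74°.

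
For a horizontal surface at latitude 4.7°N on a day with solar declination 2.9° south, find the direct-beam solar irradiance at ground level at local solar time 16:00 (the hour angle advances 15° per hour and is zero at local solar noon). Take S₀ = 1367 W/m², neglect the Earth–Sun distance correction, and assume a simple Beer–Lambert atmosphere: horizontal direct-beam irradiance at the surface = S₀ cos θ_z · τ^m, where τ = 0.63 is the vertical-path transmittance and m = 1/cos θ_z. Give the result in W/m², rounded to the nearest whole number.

265 W/m²

Hour angle H = 15° × (16 − 12) = 60.00°.
With φ = 4.7°, δ = -2.9°, H = 60.00°: sin φ sin δ = -0.0041, cos φ cos δ cos H = 0.4977, so cos θ_z = 0.4936.
Air mass m = 1/cos θ_z = 1/0.4936 = 2.026; τ^m = 0.63^2.026 = 0.3922.
Surface direct beam = 1367 × 0.4936 × 0.3922 = 264.64 W/m².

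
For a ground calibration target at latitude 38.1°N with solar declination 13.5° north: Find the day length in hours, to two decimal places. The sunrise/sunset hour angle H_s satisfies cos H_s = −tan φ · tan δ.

13.45 hours

The sunset hour angle satisfies cos H_s = −tan φ tan δ = -0.1882, giving H_s = 100.85°.
Day length = 2 H_s / 15° h⁻¹ = 201.70° / 15 = 13.447 h.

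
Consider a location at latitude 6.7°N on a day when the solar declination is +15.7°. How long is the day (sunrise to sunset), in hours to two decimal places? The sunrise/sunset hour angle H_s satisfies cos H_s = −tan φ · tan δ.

12.25 hours

cos H_s = −tan(6.7°) · tan(15.7°) = -0.0330, so H_s = arccos(-0.0330) = 91.89°.
Day length = 2 H_s / 15° h⁻¹ = 183.78° / 15 = 12.252 h.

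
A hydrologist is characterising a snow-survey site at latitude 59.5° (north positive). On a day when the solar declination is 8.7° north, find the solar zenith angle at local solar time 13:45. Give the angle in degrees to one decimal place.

54.5°

Hour angle H = 15° × (13.75 − 12) = 26.25°.
cos θ_z = sin φ sin δ + cos φ cos δ cos H = (0.8616)(0.1513) + (0.5075)(0.9885)(0.8969) = 0.5803.
θ_z = arccos(0.5803) = 54.53°.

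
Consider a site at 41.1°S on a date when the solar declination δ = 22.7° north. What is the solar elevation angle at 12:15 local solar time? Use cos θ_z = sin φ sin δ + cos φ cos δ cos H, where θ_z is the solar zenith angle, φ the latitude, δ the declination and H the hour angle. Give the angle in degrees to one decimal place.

26.1°

Hour angle H = 15° × (12.25 − 12) = 3.75°.
cos θ_z = sin φ sin δ + cos φ cos δ cos H = (-0.6574)(0.3859) + (0.7536)(0.9225)(0.9979) = 0.4400.
θ_z = arccos(0.4400) = 63.90°, so the elevation is 90° − 63.90° = 26.10°.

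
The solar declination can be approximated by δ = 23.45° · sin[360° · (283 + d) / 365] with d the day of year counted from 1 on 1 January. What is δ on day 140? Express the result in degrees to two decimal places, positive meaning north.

+19.71°

360 × (283 + 140) / 365 = 417.205°; sin(417.205°) = 0.8406.
δ = 23.45 × 0.8406 = 19.712° ≈ +19.71°.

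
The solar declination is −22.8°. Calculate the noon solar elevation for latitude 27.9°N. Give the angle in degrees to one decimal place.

At local solar noon the hour angle is zero, so the elevation is 90° − |φ − δ| = 90° − |27.9° − (-22.8°)| = 90° − 50.7° = 39.3°.

39.3°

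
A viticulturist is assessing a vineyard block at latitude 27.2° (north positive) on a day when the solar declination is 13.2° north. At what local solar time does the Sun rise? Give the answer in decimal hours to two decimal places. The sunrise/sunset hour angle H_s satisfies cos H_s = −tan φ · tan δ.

The sunset hour angle satisfies cos H_s = −tan φ tan δ = -0.1205, giving H_s = 96.92°.
Sunrise is at 12 − H_s/15 = 12 − 6.461 = 5.539 h local solar time.

5.54 h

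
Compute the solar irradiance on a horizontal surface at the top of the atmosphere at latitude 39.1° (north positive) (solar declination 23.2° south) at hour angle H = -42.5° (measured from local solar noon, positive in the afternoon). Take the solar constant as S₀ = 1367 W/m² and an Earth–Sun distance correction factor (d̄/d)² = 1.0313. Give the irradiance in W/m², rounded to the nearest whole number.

391 W/m²

cos θ_z = sin φ sin δ + cos φ cos δ cos H = (0.6307)(-0.3939) + (0.7760)(0.9191)(0.7373) = 0.2774.
Top-of-atmosphere irradiance = S₀ (d̄/d)² cos θ_z = 1367 × 1.0313 × 0.2774 = 391.07 W/m².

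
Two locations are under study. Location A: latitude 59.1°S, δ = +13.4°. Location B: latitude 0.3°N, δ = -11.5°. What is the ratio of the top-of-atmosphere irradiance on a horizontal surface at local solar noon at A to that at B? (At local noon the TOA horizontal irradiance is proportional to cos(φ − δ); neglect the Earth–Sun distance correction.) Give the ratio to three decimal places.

0.307

A: cos θ_z = cos(-59.1° − (13.4°)) = 0.3007.
B: cos θ_z = cos(0.3° − (-11.5°)) = 0.9789.
Ratio A/B = 0.3007 / 0.9789 = 0.3072.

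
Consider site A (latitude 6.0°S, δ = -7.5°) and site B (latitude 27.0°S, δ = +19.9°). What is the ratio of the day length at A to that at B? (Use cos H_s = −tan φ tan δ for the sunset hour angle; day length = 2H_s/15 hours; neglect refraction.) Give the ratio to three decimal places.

1.144

A: H_s = arccos(−tan -6.0° · tan -7.5°) = 90.79°, so 2H_s/15 = 12.1053 h.
B: H_s = arccos(−tan -27.0° · tan 19.9°) = 79.37°, so 2H_s/15 = 10.5827 h.
Ratio A/B = 12.1053 / 10.5827 = 1.1439.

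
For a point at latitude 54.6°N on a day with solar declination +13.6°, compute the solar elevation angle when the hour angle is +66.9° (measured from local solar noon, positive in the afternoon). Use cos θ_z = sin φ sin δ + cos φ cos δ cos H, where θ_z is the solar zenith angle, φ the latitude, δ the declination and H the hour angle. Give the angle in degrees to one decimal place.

With φ = 54.6°, δ = 13.6°, H = 66.90°: sin φ sin δ = 0.1917, cos φ cos δ cos H = 0.2209, so cos θ_z = 0.4126.
θ_z = arccos(0.4126) = 65.63°, so the elevation is 90° − 65.63° = 24.37°.

24.4°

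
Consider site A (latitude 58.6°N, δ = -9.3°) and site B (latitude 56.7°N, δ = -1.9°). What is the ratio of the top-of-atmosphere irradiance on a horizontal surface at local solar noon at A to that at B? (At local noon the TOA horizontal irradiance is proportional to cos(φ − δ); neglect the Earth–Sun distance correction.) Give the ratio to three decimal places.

A: cos θ_z = cos(58.6° − (-9.3°)) = 0.3762.
B: cos θ_z = cos(56.7° − (-1.9°)) = 0.5210.
Ratio A/B = 0.3762 / 0.5210 = 0.7221.

0.722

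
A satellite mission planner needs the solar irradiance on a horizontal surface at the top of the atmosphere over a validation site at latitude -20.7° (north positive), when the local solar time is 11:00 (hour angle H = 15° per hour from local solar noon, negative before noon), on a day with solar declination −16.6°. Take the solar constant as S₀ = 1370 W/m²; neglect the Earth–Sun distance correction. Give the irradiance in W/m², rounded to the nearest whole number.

1325 W/m²

Hour angle H = 15° × (11 − 12) = -15.00°.
cos θ_z = sin(-20.7°) sin(-16.6°) + cos(-20.7°) cos(-16.6°) cos(-15.00°) = 0.1010 + 0.8659 = 0.9669.
Top-of-atmosphere irradiance = S₀ cos θ_z = 1370 × 0.9669 = 1324.65 W/m².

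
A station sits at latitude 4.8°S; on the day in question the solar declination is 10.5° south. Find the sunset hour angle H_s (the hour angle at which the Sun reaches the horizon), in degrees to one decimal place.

90.9°

−tan φ tan δ = −(-0.0840)(-0.1853) = -0.0156; H_s = arccos(-0.0156) = 90.89°.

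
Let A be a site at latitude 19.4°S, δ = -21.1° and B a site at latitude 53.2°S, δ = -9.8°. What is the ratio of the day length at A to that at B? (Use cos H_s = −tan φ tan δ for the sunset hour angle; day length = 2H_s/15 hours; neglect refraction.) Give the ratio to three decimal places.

0.946

A: H_s = arccos(−tan -19.4° · tan -21.1°) = 97.81°, so 2H_s/15 = 13.0413 h.
B: H_s = arccos(−tan -53.2° · tan -9.8°) = 103.35°, so 2H_s/15 = 13.7800 h.
Ratio A/B = 13.0413 / 13.7800 = 0.9464.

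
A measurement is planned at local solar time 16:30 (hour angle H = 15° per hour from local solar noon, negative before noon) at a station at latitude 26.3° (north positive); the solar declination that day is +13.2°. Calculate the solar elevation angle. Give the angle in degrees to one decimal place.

Hour angle H = 15° × (16.5 − 12) = 67.50°.
With φ = 26.3°, δ = 13.2°, H = 67.50°: sin φ sin δ = 0.1012, cos φ cos δ cos H = 0.3340, so cos θ_z = 0.4352.
θ_z = arccos(0.4352) = 64.20°, so the elevation is 90° − 64.20° = 25.80°.

25.8°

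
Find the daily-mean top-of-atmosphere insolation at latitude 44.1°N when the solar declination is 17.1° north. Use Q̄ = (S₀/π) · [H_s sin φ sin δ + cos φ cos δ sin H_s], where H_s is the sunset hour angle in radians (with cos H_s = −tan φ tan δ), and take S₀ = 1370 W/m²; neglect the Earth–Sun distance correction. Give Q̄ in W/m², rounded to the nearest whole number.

453 W/m²

The sunset hour angle satisfies cos H_s = −tan φ tan δ = -0.2981, giving H_s = 107.34°. In radians, H_s = 1.8734.
H_s sin φ sin δ = 1.8734 × 0.6959 × 0.2940 = 0.3833.
cos φ cos δ sin H_s = 0.7181 × 0.9558 × 0.9546 = 0.6552.
Q̄ = (1370/π) × (0.3833 + 0.6552) = 436.08 × 1.0385 = 452.87 W/m².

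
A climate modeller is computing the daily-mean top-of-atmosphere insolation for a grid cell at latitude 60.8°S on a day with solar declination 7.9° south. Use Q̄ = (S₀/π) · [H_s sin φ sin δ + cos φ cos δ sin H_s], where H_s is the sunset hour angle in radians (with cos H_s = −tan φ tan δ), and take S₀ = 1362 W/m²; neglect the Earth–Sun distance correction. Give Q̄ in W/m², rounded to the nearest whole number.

298 W/m²

cos H_s = −tan(-60.8°) · tan(-7.9°) = -0.2483, so H_s = arccos(-0.2483) = 104.38°. In radians, H_s = 1.8218.
H_s sin φ sin δ = 1.8218 × -0.8729 × -0.1374 = 0.2185.
cos φ cos δ sin H_s = 0.4879 × 0.9905 × 0.9687 = 0.4681.
Q̄ = (1362/π) × (0.2185 + 0.4681) = 433.54 × 0.6866 = 297.67 W/m².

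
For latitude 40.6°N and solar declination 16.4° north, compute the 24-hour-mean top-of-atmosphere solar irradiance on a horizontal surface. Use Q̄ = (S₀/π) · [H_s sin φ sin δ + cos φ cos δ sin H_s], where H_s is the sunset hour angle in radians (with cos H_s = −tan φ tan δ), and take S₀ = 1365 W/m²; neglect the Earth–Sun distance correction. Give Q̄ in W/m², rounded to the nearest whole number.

cos H_s = −tan(40.6°) · tan(16.4°) = -0.2523, so H_s = arccos(-0.2523) = 104.61°. In radians, H_s = 1.8258.
H_s sin φ sin δ = 1.8258 × 0.6508 × 0.2823 = 0.3354.
cos φ cos δ sin H_s = 0.7593 × 0.9593 × 0.9677 = 0.7049.
Q̄ = (1365/π) × (0.3354 + 0.7049) = 434.49 × 1.0403 = 452.00 W/m².

452 W/m²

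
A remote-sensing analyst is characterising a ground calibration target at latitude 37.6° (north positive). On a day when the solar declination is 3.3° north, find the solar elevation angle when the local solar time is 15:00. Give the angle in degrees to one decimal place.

Hour angle H = 15° × (15 − 12) = 45.00°.
With φ = 37.6°, δ = 3.3°, H = 45.00°: sin φ sin δ = 0.0351, cos φ cos δ cos H = 0.5593, so cos θ_z = 0.5944.
θ_z = arccos(0.5944) = 53.53°, so the elevation is 90° − 53.53° = 36.47°.

36.5°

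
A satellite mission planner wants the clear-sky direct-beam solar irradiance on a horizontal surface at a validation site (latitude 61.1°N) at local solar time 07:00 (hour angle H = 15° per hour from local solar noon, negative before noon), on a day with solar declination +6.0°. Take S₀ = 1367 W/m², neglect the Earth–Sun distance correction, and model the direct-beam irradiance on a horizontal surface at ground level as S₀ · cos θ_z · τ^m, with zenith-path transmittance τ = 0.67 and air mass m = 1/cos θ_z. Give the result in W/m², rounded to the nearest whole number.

46 W/m²

Hour angle H = 15° × (7 − 12) = -75.00°.
With φ = 61.1°, δ = 6.0°, H = -75.00°: sin φ sin δ = 0.0915, cos φ cos δ cos H = 0.1244, so cos θ_z = 0.2159.
Air mass m = 1/cos θ_z = 1/0.2159 = 4.632; τ^m = 0.67^4.632 = 0.1565.
Surface direct beam = 1367 × 0.2159 × 0.1565 = 46.19 W/m².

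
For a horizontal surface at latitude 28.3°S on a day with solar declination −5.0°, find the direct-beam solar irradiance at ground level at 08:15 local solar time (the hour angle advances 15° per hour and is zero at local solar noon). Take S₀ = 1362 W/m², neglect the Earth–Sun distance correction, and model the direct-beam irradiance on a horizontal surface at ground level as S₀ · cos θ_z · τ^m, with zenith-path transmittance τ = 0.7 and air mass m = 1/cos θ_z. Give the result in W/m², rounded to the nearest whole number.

Hour angle H = 15° × (8.25 − 12) = -56.25°.
cos θ_z = sin(-28.3°) sin(-5.0°) + cos(-28.3°) cos(-5.0°) cos(-56.25°) = 0.0413 + 0.4873 = 0.5286.
Air mass m = 1/cos θ_z = 1/0.5286 = 1.892; τ^m = 0.7^1.892 = 0.5092.
Surface direct beam = 1362 × 0.5286 × 0.5092 = 366.60 W/m².

367 W/m²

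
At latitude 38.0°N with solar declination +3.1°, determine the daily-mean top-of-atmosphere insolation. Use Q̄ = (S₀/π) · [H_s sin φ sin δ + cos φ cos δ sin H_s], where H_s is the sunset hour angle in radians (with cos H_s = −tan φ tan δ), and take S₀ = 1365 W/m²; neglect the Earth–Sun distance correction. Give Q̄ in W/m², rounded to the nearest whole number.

365 W/m²

−tan φ tan δ = −(0.7813)(0.0542) = -0.0423; H_s = arccos(-0.0423) = 92.42°. In radians, H_s = 1.6130.
H_s sin φ sin δ = 1.6130 × 0.6157 × 0.0541 = 0.0537.
cos φ cos δ sin H_s = 0.7880 × 0.9985 × 0.9991 = 0.7861.
Q̄ = (1365/π) × (0.0537 + 0.7861) = 434.49 × 0.8398 = 364.88 W/m².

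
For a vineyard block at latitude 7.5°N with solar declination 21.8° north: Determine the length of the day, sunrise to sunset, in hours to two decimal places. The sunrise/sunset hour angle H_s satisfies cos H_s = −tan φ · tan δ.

12.40 hours

cos H_s = −tan(7.5°) · tan(21.8°) = -0.0527, so H_s = arccos(-0.0527) = 93.02°.
Day length = 2 H_s / 15° h⁻¹ = 186.04° / 15 = 12.403 h.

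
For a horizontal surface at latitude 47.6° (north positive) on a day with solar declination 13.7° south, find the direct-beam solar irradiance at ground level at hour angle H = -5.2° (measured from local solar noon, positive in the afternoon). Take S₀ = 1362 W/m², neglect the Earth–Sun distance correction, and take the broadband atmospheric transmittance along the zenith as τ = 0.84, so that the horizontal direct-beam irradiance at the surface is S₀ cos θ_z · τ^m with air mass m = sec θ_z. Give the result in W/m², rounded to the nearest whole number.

451 W/m²

cos θ_z = sin φ sin δ + cos φ cos δ cos H = (0.7385)(-0.2368) + (0.6743)(0.9715)(0.9959) = 0.4775.
Air mass m = 1/cos θ_z = 1/0.4775 = 2.094; τ^m = 0.84^2.094 = 0.6941.
Surface direct beam = 1362 × 0.4775 × 0.6941 = 451.41 W/m².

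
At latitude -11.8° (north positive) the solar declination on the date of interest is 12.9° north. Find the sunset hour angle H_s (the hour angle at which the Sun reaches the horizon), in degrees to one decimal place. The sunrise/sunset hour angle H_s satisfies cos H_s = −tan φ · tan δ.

87.3°

cos H_s = −tan(-11.8°) · tan(12.9°) = 0.0478, so H_s = arccos(0.0478) = 87.26°.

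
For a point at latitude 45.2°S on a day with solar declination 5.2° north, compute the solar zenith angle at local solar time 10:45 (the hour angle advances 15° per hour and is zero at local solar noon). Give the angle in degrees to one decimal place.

53.1°

Hour angle H = 15° × (10.75 − 12) = -18.75°.
With φ = -45.2°, δ = 5.2°, H = -18.75°: sin φ sin δ = -0.0643, cos φ cos δ cos H = 0.6645, so cos θ_z = 0.6002.
θ_z = arccos(0.6002) = 53.12°.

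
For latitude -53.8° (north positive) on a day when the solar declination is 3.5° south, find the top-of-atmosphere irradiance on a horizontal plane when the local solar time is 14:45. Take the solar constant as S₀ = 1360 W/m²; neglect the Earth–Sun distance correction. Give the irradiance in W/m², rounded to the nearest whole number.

Hour angle H = 15° × (14.75 − 12) = 41.25°.
cos θ_z = sin(-53.8°) sin(-3.5°) + cos(-53.8°) cos(-3.5°) cos(41.25°) = 0.0493 + 0.4432 = 0.4925.
Top-of-atmosphere irradiance = S₀ cos θ_z = 1360 × 0.4925 = 669.80 W/m².

670 W/m²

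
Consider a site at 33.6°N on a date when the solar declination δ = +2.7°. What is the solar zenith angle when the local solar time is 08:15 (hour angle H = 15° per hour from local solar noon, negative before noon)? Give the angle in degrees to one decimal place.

Hour angle H = 15° × (8.25 − 12) = -56.25°.
cos θ_z = sin φ sin δ + cos φ cos δ cos H = (0.5534)(0.0471) + (0.8329)(0.9989)(0.5556) = 0.4883.
θ_z = arccos(0.4883) = 60.77°.

60.8°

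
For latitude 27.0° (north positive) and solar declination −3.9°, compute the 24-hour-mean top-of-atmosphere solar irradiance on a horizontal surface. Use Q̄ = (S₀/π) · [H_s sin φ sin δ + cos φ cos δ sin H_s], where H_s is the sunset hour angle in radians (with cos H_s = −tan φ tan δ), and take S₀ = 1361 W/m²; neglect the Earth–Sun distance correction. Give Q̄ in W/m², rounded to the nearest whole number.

364 W/m²

cos H_s = −tan(27.0°) · tan(-3.9°) = 0.0347, so H_s = arccos(0.0347) = 88.01°. In radians, H_s = 1.5361.
H_s sin φ sin δ = 1.5361 × 0.4540 × -0.0680 = -0.0474.
cos φ cos δ sin H_s = 0.8910 × 0.9977 × 0.9994 = 0.8884.
Q̄ = (1361/π) × (-0.0474 + 0.8884) = 433.22 × 0.8410 = 364.34 W/m².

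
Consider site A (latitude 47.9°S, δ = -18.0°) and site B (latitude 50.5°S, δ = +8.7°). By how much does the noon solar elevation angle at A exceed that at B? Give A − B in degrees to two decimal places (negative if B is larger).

+29.30°

A: 90° − |-47.9 − (-18.0)| = 60.10°.
B: 90° − |-50.5 − (8.7)| = 30.80°.
A − B = 60.10 − 30.80 = 29.30°.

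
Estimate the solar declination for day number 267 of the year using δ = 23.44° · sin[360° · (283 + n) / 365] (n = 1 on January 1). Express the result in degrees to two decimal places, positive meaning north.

360 × (283 + 267) / 365 = 542.466°; sin(542.466°) = -0.0430.
δ = 23.44 × -0.0430 = -1.008° ≈ -1.01°.

-1.01°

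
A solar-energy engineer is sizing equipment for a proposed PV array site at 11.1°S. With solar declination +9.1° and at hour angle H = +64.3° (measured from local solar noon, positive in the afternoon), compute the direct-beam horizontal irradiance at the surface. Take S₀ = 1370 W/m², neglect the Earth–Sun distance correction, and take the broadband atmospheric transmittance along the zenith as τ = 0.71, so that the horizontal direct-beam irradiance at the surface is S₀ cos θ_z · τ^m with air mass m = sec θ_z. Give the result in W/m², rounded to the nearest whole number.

222 W/m²

cos θ_z = sin(-11.1°) sin(9.1°) + cos(-11.1°) cos(9.1°) cos(64.30°) = -0.0304 + 0.4202 = 0.3898.
Air mass m = 1/cos θ_z = 1/0.3898 = 2.565; τ^m = 0.71^2.565 = 0.4154.
Surface direct beam = 1370 × 0.3898 × 0.4154 = 221.83 W/m².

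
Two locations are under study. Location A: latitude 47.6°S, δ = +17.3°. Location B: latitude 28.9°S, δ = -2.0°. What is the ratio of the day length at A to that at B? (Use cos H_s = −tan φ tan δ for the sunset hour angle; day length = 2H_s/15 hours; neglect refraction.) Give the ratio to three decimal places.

A: H_s = arccos(−tan -47.6° · tan 17.3°) = 70.06°, so 2H_s/15 = 9.3413 h.
B: H_s = arccos(−tan -28.9° · tan -2.0°) = 91.10°, so 2H_s/15 = 12.1467 h.
Ratio A/B = 9.3413 / 12.1467 = 0.7690.

0.769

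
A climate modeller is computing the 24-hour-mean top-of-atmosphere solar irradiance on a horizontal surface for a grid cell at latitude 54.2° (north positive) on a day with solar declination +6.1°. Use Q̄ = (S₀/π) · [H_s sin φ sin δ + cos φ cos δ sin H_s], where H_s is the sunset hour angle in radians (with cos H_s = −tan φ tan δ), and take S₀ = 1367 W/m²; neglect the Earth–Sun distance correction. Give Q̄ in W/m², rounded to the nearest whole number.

315 W/m²

cos H_s = −tan(54.2°) · tan(6.1°) = -0.1482, so H_s = arccos(-0.1482) = 98.52°. In radians, H_s = 1.7195.
H_s sin φ sin δ = 1.7195 × 0.8111 × 0.1063 = 0.1483.
cos φ cos δ sin H_s = 0.5850 × 0.9943 × 0.9890 = 0.5753.
Q̄ = (1367/π) × (0.1483 + 0.5753) = 435.13 × 0.7236 = 314.86 W/m².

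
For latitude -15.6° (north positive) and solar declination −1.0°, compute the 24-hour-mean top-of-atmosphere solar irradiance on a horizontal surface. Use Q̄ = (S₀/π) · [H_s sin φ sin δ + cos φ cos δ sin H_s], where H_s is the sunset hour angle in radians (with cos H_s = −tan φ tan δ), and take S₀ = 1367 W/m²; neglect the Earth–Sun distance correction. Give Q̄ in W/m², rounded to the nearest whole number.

422 W/m²

cos H_s = −tan(-15.6°) · tan(-1.0°) = -0.0049, so H_s = arccos(-0.0049) = 90.28°. In radians, H_s = 1.5757.
H_s sin φ sin δ = 1.5757 × -0.2689 × -0.0175 = 0.0074.
cos φ cos δ sin H_s = 0.9632 × 0.9998 × 1.0000 = 0.9630.
Q̄ = (1367/π) × (0.0074 + 0.9630) = 435.13 × 0.9704 = 422.25 W/m².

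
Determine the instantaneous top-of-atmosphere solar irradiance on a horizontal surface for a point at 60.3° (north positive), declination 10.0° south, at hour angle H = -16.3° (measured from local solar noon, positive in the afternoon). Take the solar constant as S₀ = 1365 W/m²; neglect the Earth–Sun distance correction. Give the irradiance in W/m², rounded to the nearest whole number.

With φ = 60.3°, δ = -10.0°, H = -16.30°: sin φ sin δ = -0.1508, cos φ cos δ cos H = 0.4683, so cos θ_z = 0.3175.
Top-of-atmosphere irradiance = S₀ cos θ_z = 1365 × 0.3175 = 433.39 W/m².

433 W/m²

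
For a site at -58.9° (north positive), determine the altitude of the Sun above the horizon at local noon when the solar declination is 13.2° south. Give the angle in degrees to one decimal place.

44.3°

At local solar noon the hour angle is zero, so the elevation is 90° − |φ − δ| = 90° − |-58.9° − (-13.2°)| = 90° − 45.7° = 44.3°.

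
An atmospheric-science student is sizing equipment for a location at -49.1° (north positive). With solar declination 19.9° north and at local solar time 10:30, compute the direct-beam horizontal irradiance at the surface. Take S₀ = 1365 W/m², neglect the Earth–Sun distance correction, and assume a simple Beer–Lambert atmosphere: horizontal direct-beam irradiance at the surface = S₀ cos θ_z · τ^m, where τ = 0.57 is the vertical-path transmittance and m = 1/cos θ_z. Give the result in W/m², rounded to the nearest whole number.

Hour angle H = 15° × (10.5 − 12) = -22.50°.
cos θ_z = sin φ sin δ + cos φ cos δ cos H = (-0.7559)(0.3404) + (0.6547)(0.9403)(0.9239) = 0.3115.
Air mass m = 1/cos θ_z = 1/0.3115 = 3.210; τ^m = 0.57^3.210 = 0.1646.
Surface direct beam = 1365 × 0.3115 × 0.1646 = 69.99 W/m².

70 W/m²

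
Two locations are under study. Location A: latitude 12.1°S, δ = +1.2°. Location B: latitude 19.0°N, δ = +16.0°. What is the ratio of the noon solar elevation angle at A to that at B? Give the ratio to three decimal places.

0.882

A: 90° − |-12.1 − (1.2)| = 76.70°.
B: 90° − |19.0 − (16.0)| = 87.00°.
Ratio A/B = 76.7000 / 87.0000 = 0.8816.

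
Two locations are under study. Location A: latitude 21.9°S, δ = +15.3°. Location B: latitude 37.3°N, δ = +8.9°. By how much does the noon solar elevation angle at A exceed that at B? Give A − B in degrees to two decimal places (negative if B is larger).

A: 90° − |-21.9 − (15.3)| = 52.80°.
B: 90° − |37.3 − (8.9)| = 61.60°.
A − B = 52.80 − 61.60 = -8.80°.

-8.80°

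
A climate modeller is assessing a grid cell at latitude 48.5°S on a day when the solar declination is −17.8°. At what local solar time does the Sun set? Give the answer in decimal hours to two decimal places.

19.42 h

cos H_s = −tan(-48.5°) · tan(-17.8°) = -0.3629, so H_s = arccos(-0.3629) = 111.28°.
Sunset is at 12 + H_s/15 = 12 + 7.419 = 19.419 h local solar time.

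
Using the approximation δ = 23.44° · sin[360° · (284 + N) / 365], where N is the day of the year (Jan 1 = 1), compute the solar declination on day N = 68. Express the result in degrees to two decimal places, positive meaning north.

-5.20°

360 × (284 + 68) / 365 = 347.178°; sin(347.178°) = -0.2219.
δ = 23.44 × -0.2219 = -5.201° ≈ -5.20°.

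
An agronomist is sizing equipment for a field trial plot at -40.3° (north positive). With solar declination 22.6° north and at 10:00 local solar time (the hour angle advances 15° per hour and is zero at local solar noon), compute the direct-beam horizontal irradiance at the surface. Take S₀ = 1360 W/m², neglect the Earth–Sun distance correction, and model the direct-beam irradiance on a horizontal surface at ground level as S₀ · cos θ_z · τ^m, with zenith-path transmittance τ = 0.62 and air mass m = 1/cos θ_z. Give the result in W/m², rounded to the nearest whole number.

Hour angle H = 15° × (10 − 12) = -30.00°.
cos θ_z = sin(-40.3°) sin(22.6°) + cos(-40.3°) cos(22.6°) cos(-30.00°) = -0.2486 + 0.6098 = 0.3612.
Air mass m = 1/cos θ_z = 1/0.3612 = 2.769; τ^m = 0.62^2.769 = 0.2662.
Surface direct beam = 1360 × 0.3612 × 0.2662 = 130.77 W/m².

131 W/m²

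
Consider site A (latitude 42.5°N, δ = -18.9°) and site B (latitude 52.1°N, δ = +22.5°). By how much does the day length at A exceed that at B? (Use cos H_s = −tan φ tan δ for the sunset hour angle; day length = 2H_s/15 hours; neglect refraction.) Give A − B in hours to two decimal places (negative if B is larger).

-6.72 h

A: H_s = arccos(−tan 42.5° · tan -18.9°) = 71.72°, so 2H_s/15 = 9.5627 h.
B: H_s = arccos(−tan 52.1° · tan 22.5°) = 122.15°, so 2H_s/15 = 16.2867 h.
A − B = 9.5627 − 16.2867 = -6.7240 h.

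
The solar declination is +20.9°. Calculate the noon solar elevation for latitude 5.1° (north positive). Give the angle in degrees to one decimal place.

At local solar noon the hour angle is zero, so the elevation is 90° − |φ − δ| = 90° − |5.1° − (20.9°)| = 90° − 15.8° = 74.2°.

74.2°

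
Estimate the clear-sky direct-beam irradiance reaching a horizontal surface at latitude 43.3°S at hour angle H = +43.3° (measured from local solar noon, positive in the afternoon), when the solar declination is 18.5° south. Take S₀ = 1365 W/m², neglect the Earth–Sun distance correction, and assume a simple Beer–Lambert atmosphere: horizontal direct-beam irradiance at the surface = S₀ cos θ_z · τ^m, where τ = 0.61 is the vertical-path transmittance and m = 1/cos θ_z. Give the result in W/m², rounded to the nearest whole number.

495 W/m²

cos θ_z = sin φ sin δ + cos φ cos δ cos H = (-0.6858)(-0.3173) + (0.7278)(0.9483)(0.7278) = 0.7199.
Air mass m = 1/cos θ_z = 1/0.7199 = 1.389; τ^m = 0.61^1.389 = 0.5033.
Surface direct beam = 1365 × 0.7199 × 0.5033 = 494.57 W/m².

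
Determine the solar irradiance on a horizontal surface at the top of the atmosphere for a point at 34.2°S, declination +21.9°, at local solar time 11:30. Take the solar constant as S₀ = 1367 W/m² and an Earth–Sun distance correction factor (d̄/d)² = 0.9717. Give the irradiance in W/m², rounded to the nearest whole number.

732 W/m²

Hour angle H = 15° × (11.5 − 12) = -7.50°.
With φ = -34.2°, δ = 21.9°, H = -7.50°: sin φ sin δ = -0.2097, cos φ cos δ cos H = 0.7608, so cos θ_z = 0.5511.
Top-of-atmosphere irradiance = S₀ (d̄/d)² cos θ_z = 1367 × 0.9717 × 0.5511 = 732.03 W/m².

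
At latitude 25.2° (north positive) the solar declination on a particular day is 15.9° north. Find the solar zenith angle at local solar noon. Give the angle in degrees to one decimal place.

9.3°

At local solar noon the hour angle is zero, so the zenith angle is |φ − δ| = |25.2° − (15.9°)| = 9.3°.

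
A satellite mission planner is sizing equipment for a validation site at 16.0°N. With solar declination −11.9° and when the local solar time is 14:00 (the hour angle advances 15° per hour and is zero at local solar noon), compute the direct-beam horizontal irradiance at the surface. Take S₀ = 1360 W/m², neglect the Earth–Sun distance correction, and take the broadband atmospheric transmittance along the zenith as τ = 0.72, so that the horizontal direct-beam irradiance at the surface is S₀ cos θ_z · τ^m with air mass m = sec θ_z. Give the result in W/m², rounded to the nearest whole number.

Hour angle H = 15° × (14 − 12) = 30.00°.
cos θ_z = sin φ sin δ + cos φ cos δ cos H = (0.2756)(-0.2062) + (0.9613)(0.9785)(0.8660) = 0.7578.
Air mass m = 1/cos θ_z = 1/0.7578 = 1.320; τ^m = 0.72^1.320 = 0.6482.
Surface direct beam = 1360 × 0.7578 × 0.6482 = 668.04 W/m².

668 W/m²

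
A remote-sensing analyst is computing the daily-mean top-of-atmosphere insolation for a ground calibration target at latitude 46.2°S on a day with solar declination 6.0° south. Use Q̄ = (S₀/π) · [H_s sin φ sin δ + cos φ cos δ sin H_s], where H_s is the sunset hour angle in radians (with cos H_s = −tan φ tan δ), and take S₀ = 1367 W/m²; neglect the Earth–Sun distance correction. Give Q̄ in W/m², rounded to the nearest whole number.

353 W/m²

cos H_s = −tan(-46.2°) · tan(-6.0°) = -0.1096, so H_s = arccos(-0.1096) = 96.29°. In radians, H_s = 1.6806.
H_s sin φ sin δ = 1.6806 × -0.7218 × -0.1045 = 0.1268.
cos φ cos δ sin H_s = 0.6921 × 0.9945 × 0.9940 = 0.6842.
Q̄ = (1367/π) × (0.1268 + 0.6842) = 435.13 × 0.8110 = 352.89 W/m².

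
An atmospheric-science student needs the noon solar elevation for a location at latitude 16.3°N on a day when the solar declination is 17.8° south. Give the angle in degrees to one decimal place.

55.9°

At local solar noon the hour angle is zero, so the elevation is 90° − |φ − δ| = 90° − |16.3° − (-17.8°)| = 90° − 34.1° = 55.9°.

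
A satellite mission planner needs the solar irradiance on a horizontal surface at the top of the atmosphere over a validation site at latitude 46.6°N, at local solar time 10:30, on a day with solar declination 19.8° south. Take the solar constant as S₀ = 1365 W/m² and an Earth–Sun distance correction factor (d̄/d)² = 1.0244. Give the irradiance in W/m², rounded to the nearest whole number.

Hour angle H = 15° × (10.5 − 12) = -22.50°.
With φ = 46.6°, δ = -19.8°, H = -22.50°: sin φ sin δ = -0.2461, cos φ cos δ cos H = 0.5973, so cos θ_z = 0.3512.
Top-of-atmosphere irradiance = S₀ (d̄/d)² cos θ_z = 1365 × 1.0244 × 0.3512 = 491.09 W/m².

491 W/m²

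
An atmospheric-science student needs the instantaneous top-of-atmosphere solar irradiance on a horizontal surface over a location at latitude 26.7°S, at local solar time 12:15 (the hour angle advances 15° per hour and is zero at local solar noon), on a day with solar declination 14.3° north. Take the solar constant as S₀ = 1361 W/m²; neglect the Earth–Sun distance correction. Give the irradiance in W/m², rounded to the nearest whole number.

Hour angle H = 15° × (12.25 − 12) = 3.75°.
cos θ_z = sin φ sin δ + cos φ cos δ cos H = (-0.4493)(0.2470) + (0.8934)(0.9690)(0.9979) = 0.7529.
Top-of-atmosphere irradiance = S₀ cos θ_z = 1361 × 0.7529 = 1024.70 W/m².

1025 W/m²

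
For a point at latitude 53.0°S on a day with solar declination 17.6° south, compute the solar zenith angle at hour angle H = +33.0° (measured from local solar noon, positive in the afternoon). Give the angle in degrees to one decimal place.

With φ = -53.0°, δ = -17.6°, H = 33.00°: sin φ sin δ = 0.2415, cos φ cos δ cos H = 0.4811, so cos θ_z = 0.7226.
θ_z = arccos(0.7226) = 43.73°.

43.7°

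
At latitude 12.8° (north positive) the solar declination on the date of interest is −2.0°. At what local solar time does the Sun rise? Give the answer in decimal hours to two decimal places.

−tan φ tan δ = −(0.2272)(-0.0349) = 0.0079; H_s = arccos(0.0079) = 89.55°.
Sunrise is at 12 − H_s/15 = 12 − 5.970 = 6.030 h local solar time.

6.03 h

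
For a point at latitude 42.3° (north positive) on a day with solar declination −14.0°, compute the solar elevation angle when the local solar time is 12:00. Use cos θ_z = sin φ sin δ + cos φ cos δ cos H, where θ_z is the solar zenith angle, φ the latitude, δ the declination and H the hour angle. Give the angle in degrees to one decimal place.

33.7°

Hour angle H = 15° × (12 − 12) = 0.00°.
With φ = 42.3°, δ = -14.0°, H = 0.00°: sin φ sin δ = -0.1628, cos φ cos δ cos H = 0.7177, so cos θ_z = 0.5549.
θ_z = arccos(0.5549) = 56.30°, so the elevation is 90° − 56.30° = 33.70°.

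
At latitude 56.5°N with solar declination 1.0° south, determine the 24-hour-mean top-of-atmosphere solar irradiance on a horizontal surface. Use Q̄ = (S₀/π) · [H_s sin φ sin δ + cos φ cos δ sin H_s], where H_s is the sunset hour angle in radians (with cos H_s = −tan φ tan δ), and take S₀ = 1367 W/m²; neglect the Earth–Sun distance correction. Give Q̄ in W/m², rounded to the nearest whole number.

230 W/m²

cos H_s = −tan(56.5°) · tan(-1.0°) = 0.0264, so H_s = arccos(0.0264) = 88.49°. In radians, H_s = 1.5444.
H_s sin φ sin δ = 1.5444 × 0.8339 × -0.0175 = -0.0225.
cos φ cos δ sin H_s = 0.5519 × 0.9998 × 0.9997 = 0.5516.
Q̄ = (1367/π) × (-0.0225 + 0.5516) = 435.13 × 0.5291 = 230.23 W/m².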